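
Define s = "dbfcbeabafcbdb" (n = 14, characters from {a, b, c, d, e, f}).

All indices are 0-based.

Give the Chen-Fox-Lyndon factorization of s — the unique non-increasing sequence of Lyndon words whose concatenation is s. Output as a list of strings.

["d", "bfc", "be", "abafcbdb"]

emit factor 1: 'd' (i=0, period=1)
emit factor 2: 'bfc' (i=1, period=3)
emit factor 3: 'be' (i=4, period=2)
emit factor 4: 'abafcbdb' (i=6, period=8)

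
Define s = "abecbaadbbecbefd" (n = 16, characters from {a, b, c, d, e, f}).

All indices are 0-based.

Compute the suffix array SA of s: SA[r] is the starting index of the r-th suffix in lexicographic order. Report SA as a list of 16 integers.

[5, 0, 6, 4, 8, 1, 9, 12, 3, 11, 15, 7, 2, 10, 13, 14]

sorted suffixes:
  #0 SA[0]=5  'aadbbecbefd'
  #1 SA[1]=0  'abecbaadbbecbefd'
  #2 SA[2]=6  'adbbecbefd'
  #3 SA[3]=4  'baadbbecbefd'
  #4 SA[4]=8  'bbecbefd'
  #5 SA[5]=1  'becbaadbbecbefd'
  #6 SA[6]=9  'becbefd'
  #7 SA[7]=12  'befd'
  #8 SA[8]=3  'cbaadbbecbefd'
  #9 SA[9]=11  'cbefd'
  #10 SA[10]=15  'd'
  #11 SA[11]=7  'dbbecbefd'
  #12 SA[12]=2  'ecbaadbbecbefd'
  #13 SA[13]=10  'ecbefd'
  #14 SA[14]=13  'efd'
  #15 SA[15]=14  'fd'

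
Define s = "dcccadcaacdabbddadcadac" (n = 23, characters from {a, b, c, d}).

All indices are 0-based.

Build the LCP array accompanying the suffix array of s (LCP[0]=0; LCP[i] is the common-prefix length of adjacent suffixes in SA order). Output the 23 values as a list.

rank→(start, suffix):
  0 → (7, 'aacdabbddadcadac')
  1 → (11, 'abbddadcadac')
  2 → (21, 'ac')
  3 → (8, 'acdabbddadcadac')
  4 → (19, 'adac')
  5 → (4, 'adcaacdabbddadcadac')
  6 → (16, 'adcadac')
  7 → (12, 'bbddadcadac')
  8 → (13, 'bddadcadac')
  9 → (22, 'c')
  10 → (6, 'caacdabbddadcadac')
  11 → (18, 'cadac')
  12 → (3, 'cadcaacdabbddadcadac')
  13 → (2, 'ccadcaacdabbddadcadac')
  14 → (1, 'cccadcaacdabbddadcadac')
  15 → (9, 'cdabbddadcadac')
  16 → (10, 'dabbddadcadac')
  17 → (20, 'dac')
  18 → (15, 'dadcadac')
  19 → (5, 'dcaacdabbddadcadac')
  20 → (17, 'dcadac')
  21 → (0, 'dcccadcaacdabbddadcadac')
  22 → (14, 'ddadcadac')

SA = [7, 11, 21, 8, 19, 4, 16, 12, 13, 22, 6, 18, 3, 2, 1, 9, 10, 20, 15, 5, 17, 0, 14]
i: (SA[i-1],SA[i]) lcp shared
  1: (7,11) 1 'a'
  2: (11,21) 1 'a'
  3: (21,8) 2 'ac'
  4: (8,19) 1 'a'
  5: (19,4) 2 'ad'
  6: (4,16) 4 'adca'
  7: (16,12) 0 ''
  8: (12,13) 1 'b'
  9: (13,22) 0 ''
  10: (22,6) 1 'c'
  11: (6,18) 2 'ca'
  12: (18,3) 3 'cad'
  13: (3,2) 1 'c'
  14: (2,1) 2 'cc'
  15: (1,9) 1 'c'
  16: (9,10) 0 ''
  17: (10,20) 2 'da'
  18: (20,15) 2 'da'
  19: (15,5) 1 'd'
  20: (5,17) 3 'dca'
  21: (17,0) 2 'dc'
  22: (0,14) 1 'd'

[0, 1, 1, 2, 1, 2, 4, 0, 1, 0, 1, 2, 3, 1, 2, 1, 0, 2, 2, 1, 3, 2, 1]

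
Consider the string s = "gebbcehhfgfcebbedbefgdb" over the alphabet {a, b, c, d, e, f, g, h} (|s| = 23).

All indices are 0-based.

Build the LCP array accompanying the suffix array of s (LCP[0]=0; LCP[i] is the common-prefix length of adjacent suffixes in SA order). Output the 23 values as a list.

[0, 1, 2, 1, 1, 2, 0, 2, 0, 2, 0, 3, 1, 1, 1, 0, 1, 2, 0, 1, 1, 0, 1]

rank | idx | suffix
   0 |  22 | b
   1 |   2 | bbcehhfgfcebbedbefgdb
   2 |  13 | bbedbefgdb
   3 |   3 | bcehhfgfcebbedbefgdb
   4 |  14 | bedbefgdb
   5 |  17 | befgdb
   6 |  11 | cebbedbefgdb
   7 |   4 | cehhfgfcebbedbefgdb
   8 |  21 | db
   9 |  16 | dbefgdb
  10 |   1 | ebbcehhfgfcebbedbefgdb
  11 |  12 | ebbedbefgdb
  12 |  15 | edbefgdb
  13 |  18 | efgdb
  14 |   5 | ehhfgfcebbedbefgdb
  15 |  10 | fcebbedbefgdb
  16 |  19 | fgdb
  17 |   8 | fgfcebbedbefgdb
  18 |  20 | gdb
  19 |   0 | gebbcehhfgfcebbedbefgdb
  20 |   9 | gfcebbedbefgdb
  21 |   7 | hfgfcebbedbefgdb
  22 |   6 | hhfgfcebbedbefgdb

SA = [22, 2, 13, 3, 14, 17, 11, 4, 21, 16, 1, 12, 15, 18, 5, 10, 19, 8, 20, 0, 9, 7, 6]
i: (SA[i-1],SA[i]) lcp shared
  1: (22,2) 1 'b'
  2: (2,13) 2 'bb'
  3: (13,3) 1 'b'
  4: (3,14) 1 'b'
  5: (14,17) 2 'be'
  6: (17,11) 0 ''
  7: (11,4) 2 'ce'
  8: (4,21) 0 ''
  9: (21,16) 2 'db'
  10: (16,1) 0 ''
  11: (1,12) 3 'ebb'
  12: (12,15) 1 'e'
  13: (15,18) 1 'e'
  14: (18,5) 1 'e'
  15: (5,10) 0 ''
  16: (10,19) 1 'f'
  17: (19,8) 2 'fg'
  18: (8,20) 0 ''
  19: (20,0) 1 'g'
  20: (0,9) 1 'g'
  21: (9,7) 0 ''
  22: (7,6) 1 'h'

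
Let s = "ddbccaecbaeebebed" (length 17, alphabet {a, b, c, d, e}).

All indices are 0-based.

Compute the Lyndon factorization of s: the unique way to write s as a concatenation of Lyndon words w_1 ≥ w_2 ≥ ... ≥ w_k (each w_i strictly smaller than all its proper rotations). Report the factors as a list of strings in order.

emit factor 1: 'd' (i=0, period=1)
emit factor 2: 'd' (i=1, period=1)
emit factor 3: 'bcc' (i=2, period=3)
emit factor 4: 'aecbaeebebed' (i=5, period=12)

["d", "d", "bcc", "aecbaeebebed"]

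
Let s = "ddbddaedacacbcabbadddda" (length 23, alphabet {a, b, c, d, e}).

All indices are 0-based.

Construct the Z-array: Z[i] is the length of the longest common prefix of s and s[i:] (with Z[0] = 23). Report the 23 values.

Z[0]=23
i=1: i≥r, start 0; Z[1]=1 extend→box=[1,2)
i=2: i≥r, start 0; Z[2]=0
i=3: i≥r, start 0; Z[3]=2 extend→box=[3,5)
i=4: min(r-i=1, Z[1]=1)=1; Z[4]=1
i=5: i≥r, start 0; Z[5]=0
i=6: i≥r, start 0; Z[6]=0
i=7: i≥r, start 0; Z[7]=1 extend→box=[7,8)
i=8: i≥r, start 0; Z[8]=0
i=9: i≥r, start 0; Z[9]=0
i=10: i≥r, start 0; Z[10]=0
i=11: i≥r, start 0; Z[11]=0
i=12: i≥r, start 0; Z[12]=0
i=13: i≥r, start 0; Z[13]=0
i=14: i≥r, start 0; Z[14]=0
i=15: i≥r, start 0; Z[15]=0
i=16: i≥r, start 0; Z[16]=0
i=17: i≥r, start 0; Z[17]=0
i=18: i≥r, start 0; Z[18]=2 extend→box=[18,20)
i=19: min(r-i=1, Z[1]=1)=1; Z[19]=2 extend→box=[19,21)
i=20: min(r-i=1, Z[1]=1)=1; Z[20]=2 extend→box=[20,22)
i=21: min(r-i=1, Z[1]=1)=1; Z[21]=1
i=22: i≥r, start 0; Z[22]=0

[23, 1, 0, 2, 1, 0, 0, 1, 0, 0, 0, 0, 0, 0, 0, 0, 0, 0, 2, 2, 2, 1, 0]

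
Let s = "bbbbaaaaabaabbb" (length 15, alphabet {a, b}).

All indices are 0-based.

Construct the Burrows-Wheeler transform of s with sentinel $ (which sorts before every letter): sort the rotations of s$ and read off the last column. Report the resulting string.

bbaaabaabbabbab$

rank  rotation          last
    0  $bbbbaaaaabaabbb  b
    1  aaaaabaabbb$bbbb  b
    2  aaaabaabbb$bbbba  a
    3  aaabaabbb$bbbbaa  a
    4  aabaabbb$bbbbaaa  a
    5  aabbb$bbbbaaaaab  b
    6  abaabbb$bbbbaaaa  a
    7  abbb$bbbbaaaaaba  a
    8  b$bbbbaaaaabaabb  b
    9  baaaaabaabbb$bbb  b
   10  baabbb$bbbbaaaaa  a
   11  bb$bbbbaaaaabaab  b
   12  bbaaaaabaabbb$bb  b
   13  bbb$bbbbaaaaabaa  a
   14  bbbaaaaabaabbb$b  b
   15  bbbbaaaaabaabbb$  $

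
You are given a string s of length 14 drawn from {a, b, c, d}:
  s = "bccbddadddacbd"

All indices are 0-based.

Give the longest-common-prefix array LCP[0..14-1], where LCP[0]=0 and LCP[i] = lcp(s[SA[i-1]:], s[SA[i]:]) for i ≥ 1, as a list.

[0, 1, 0, 1, 2, 0, 3, 1, 0, 1, 2, 1, 3, 2]

rank | idx | suffix
   0 |  10 | acbd
   1 |   6 | adddacbd
   2 |   0 | bccbddadddacbd
   3 |  12 | bd
   4 |   3 | bddadddacbd
   5 |  11 | cbd
   6 |   2 | cbddadddacbd
   7 |   1 | ccbddadddacbd
   8 |  13 | d
   9 |   9 | dacbd
  10 |   5 | dadddacbd
  11 |   8 | ddacbd
  12 |   4 | ddadddacbd
  13 |   7 | dddacbd

SA = [10, 6, 0, 12, 3, 11, 2, 1, 13, 9, 5, 8, 4, 7]
rank  pair      lcp
   1  s[10:],s[6:]  1  'a'
   2  s[6:],s[0:]  0  ''
   3  s[0:],s[12:]  1  'b'
   4  s[12:],s[3:]  2  'bd'
   5  s[3:],s[11:]  0  ''
   6  s[11:],s[2:]  3  'cbd'
   7  s[2:],s[1:]  1  'c'
   8  s[1:],s[13:]  0  ''
   9  s[13:],s[9:]  1  'd'
  10  s[9:],s[5:]  2  'da'
  11  s[5:],s[8:]  1  'd'
  12  s[8:],s[4:]  3  'dda'
  13  s[4:],s[7:]  2  'dd'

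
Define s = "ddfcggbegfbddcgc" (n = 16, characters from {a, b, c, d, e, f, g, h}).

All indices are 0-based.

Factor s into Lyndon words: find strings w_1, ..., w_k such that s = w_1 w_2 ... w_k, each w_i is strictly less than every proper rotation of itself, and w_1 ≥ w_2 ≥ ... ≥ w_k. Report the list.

emit factor 1: 'ddf' (i=0, period=3)
emit factor 2: 'cgg' (i=3, period=3)
emit factor 3: 'begf' (i=6, period=4)
emit factor 4: 'bddcgc' (i=10, period=6)

["ddf", "cgg", "begf", "bddcgc"]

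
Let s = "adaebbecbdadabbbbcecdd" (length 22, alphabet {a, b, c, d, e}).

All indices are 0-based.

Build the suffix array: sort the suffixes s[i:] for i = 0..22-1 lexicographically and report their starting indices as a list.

sorted suffixes:
  #0 SA[0]=12  'abbbbcecdd'
  #1 SA[1]=10  'adabbbbcecdd'
  #2 SA[2]=0  'adaebbecbdadabbbbcecdd'
  #3 SA[3]=2  'aebbecbdadabbbbcecdd'
  #4 SA[4]=13  'bbbbcecdd'
  #5 SA[5]=14  'bbbcecdd'
  #6 SA[6]=15  'bbcecdd'
  #7 SA[7]=4  'bbecbdadabbbbcecdd'
  #8 SA[8]=16  'bcecdd'
  #9 SA[9]=8  'bdadabbbbcecdd'
  #10 SA[10]=5  'becbdadabbbbcecdd'
  #11 SA[11]=7  'cbdadabbbbcecdd'
  #12 SA[12]=19  'cdd'
  #13 SA[13]=17  'cecdd'
  #14 SA[14]=21  'd'
  #15 SA[15]=11  'dabbbbcecdd'
  #16 SA[16]=9  'dadabbbbcecdd'
  #17 SA[17]=1  'daebbecbdadabbbbcecdd'
  #18 SA[18]=20  'dd'
  #19 SA[19]=3  'ebbecbdadabbbbcecdd'
  #20 SA[20]=6  'ecbdadabbbbcecdd'
  #21 SA[21]=18  'ecdd'

[12, 10, 0, 2, 13, 14, 15, 4, 16, 8, 5, 7, 19, 17, 21, 11, 9, 1, 20, 3, 6, 18]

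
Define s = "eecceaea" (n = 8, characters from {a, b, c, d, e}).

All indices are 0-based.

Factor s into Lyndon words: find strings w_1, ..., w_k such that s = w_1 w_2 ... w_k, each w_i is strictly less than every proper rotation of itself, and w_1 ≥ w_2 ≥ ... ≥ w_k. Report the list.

emit factor 1: 'e' (i=0, period=1)
emit factor 2: 'e' (i=1, period=1)
emit factor 3: 'cce' (i=2, period=3)
emit factor 4: 'ae' (i=5, period=2)
emit factor 5: 'a' (i=7, period=1)

["e", "e", "cce", "ae", "a"]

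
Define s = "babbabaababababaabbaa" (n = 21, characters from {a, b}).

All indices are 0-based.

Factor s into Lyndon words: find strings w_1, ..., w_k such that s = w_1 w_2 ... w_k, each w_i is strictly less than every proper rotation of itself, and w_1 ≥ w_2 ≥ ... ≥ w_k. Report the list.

emit factor 1: 'b' (i=0, period=1)
emit factor 2: 'abb' (i=1, period=3)
emit factor 3: 'ab' (i=4, period=2)
emit factor 4: 'aababababaabb' (i=6, period=13)
emit factor 5: 'a' (i=19, period=1)
emit factor 6: 'a' (i=20, period=1)

["b", "abb", "ab", "aababababaabb", "a", "a"]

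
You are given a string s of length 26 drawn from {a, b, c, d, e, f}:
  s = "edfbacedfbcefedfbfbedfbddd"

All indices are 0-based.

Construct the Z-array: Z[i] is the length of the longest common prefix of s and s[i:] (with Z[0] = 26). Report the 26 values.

Z[0]=26
i=1: outside box; Z[1]=0
i=2: outside box; Z[2]=0
i=3: outside box; Z[3]=0
i=4: outside box; Z[4]=0
i=5: outside box; Z[5]=0
i=6: outside box; Z[6]=4 extend→box=[6,10)
i=7: min(r-i=3, Z[1]=0)=0; Z[7]=0
i=8: min(r-i=2, Z[2]=0)=0; Z[8]=0
i=9: min(r-i=1, Z[3]=0)=0; Z[9]=0
i=10: outside box; Z[10]=0
i=11: outside box; Z[11]=1 extend→box=[11,12)
i=12: outside box; Z[12]=0
i=13: outside box; Z[13]=4 extend→box=[13,17)
i=14: min(r-i=3, Z[1]=0)=0; Z[14]=0
i=15: min(r-i=2, Z[2]=0)=0; Z[15]=0
i=16: min(r-i=1, Z[3]=0)=0; Z[16]=0
i=17: outside box; Z[17]=0
i=18: outside box; Z[18]=0
i=19: outside box; Z[19]=4 extend→box=[19,23)
i=20: min(r-i=3, Z[1]=0)=0; Z[20]=0
i=21: min(r-i=2, Z[2]=0)=0; Z[21]=0
i=22: min(r-i=1, Z[3]=0)=0; Z[22]=0
i=23: outside box; Z[23]=0
i=24: outside box; Z[24]=0
i=25: outside box; Z[25]=0

[26, 0, 0, 0, 0, 0, 4, 0, 0, 0, 0, 1, 0, 4, 0, 0, 0, 0, 0, 4, 0, 0, 0, 0, 0, 0]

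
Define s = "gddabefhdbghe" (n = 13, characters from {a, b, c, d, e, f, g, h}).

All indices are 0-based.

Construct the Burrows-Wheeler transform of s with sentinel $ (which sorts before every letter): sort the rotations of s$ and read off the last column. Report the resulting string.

edaddhghbe$bfg

rank  rotation        last
    0  $gddabefhdbghe  e
    1  abefhdbghe$gdd  d
    2  befhdbghe$gdda  a
    3  bghe$gddabefhd  d
    4  dabefhdbghe$gd  d
    5  dbghe$gddabefh  h
    6  ddabefhdbghe$g  g
    7  e$gddabefhdbgh  h
    8  efhdbghe$gddab  b
    9  fhdbghe$gddabe  e
   10  gddabefhdbghe$  $
   11  ghe$gddabefhdb  b
   12  hdbghe$gddabef  f
   13  he$gddabefhdbg  g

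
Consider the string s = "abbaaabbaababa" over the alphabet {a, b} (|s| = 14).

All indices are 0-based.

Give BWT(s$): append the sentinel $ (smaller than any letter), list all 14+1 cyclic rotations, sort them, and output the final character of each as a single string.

abbbaba$aabbaaa

rank  rotation         last
    0  $abbaaabbaababa  a
    1  a$abbaaabbaabab  b
    2  aaabbaababa$abb  b
    3  aababa$abbaaabb  b
    4  aabbaababa$abba  a
    5  aba$abbaaabbaab  b
    6  ababa$abbaaabba  a
    7  abbaaabbaababa$  $
    8  abbaababa$abbaa  a
    9  ba$abbaaabbaaba  a
   10  baaabbaababa$ab  b
   11  baababa$abbaaab  b
   12  baba$abbaaabbaa  a
   13  bbaaabbaababa$a  a
   14  bbaababa$abbaaa  a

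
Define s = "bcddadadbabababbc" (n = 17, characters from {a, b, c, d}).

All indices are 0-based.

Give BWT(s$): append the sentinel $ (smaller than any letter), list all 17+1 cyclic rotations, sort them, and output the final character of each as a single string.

rank  rotation            last
    0  $bcddadadbabababbc  c
    1  abababbc$bcddadadb  b
    2  ababbc$bcddadadbab  b
    3  abbc$bcddadadbabab  b
    4  adadbabababbc$bcdd  d
    5  adbabababbc$bcddad  d
    6  babababbc$bcddadad  d
    7  bababbc$bcddadadba  a
    8  babbc$bcddadadbaba  a
    9  bbc$bcddadadbababa  a
   10  bc$bcddadadbababab  b
   11  bcddadadbabababbc$  $
   12  c$bcddadadbabababb  b
   13  cddadadbabababbc$b  b
   14  dadadbabababbc$bcd  d
   15  dadbabababbc$bcdda  a
   16  dbabababbc$bcddada  a
   17  ddadadbabababbc$bc  c

cbbbdddaaab$bbdaac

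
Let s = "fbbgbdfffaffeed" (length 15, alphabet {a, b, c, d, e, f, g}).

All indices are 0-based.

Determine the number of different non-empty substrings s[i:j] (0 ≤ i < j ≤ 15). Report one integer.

109

rank | idx | suffix
   0 |   9 | affeed
   1 |   1 | bbgbdfffaffeed
   2 |   4 | bdfffaffeed
   3 |   2 | bgbdfffaffeed
   4 |  14 | d
   5 |   5 | dfffaffeed
   6 |  13 | ed
   7 |  12 | eed
   8 |   8 | faffeed
   9 |   0 | fbbgbdfffaffeed
  10 |  11 | feed
  11 |   7 | ffaffeed
  12 |  10 | ffeed
  13 |   6 | fffaffeed
  14 |   3 | gbdfffaffeed

SA = [9, 1, 4, 2, 14, 5, 13, 12, 8, 0, 11, 7, 10, 6, 3]
[i] adj suffixes → lcp
  [1] 9/1 → 0 ('')
  [2] 1/4 → 1 ('b')
  [3] 4/2 → 1 ('b')
  [4] 2/14 → 0 ('')
  [5] 14/5 → 1 ('d')
  [6] 5/13 → 0 ('')
  [7] 13/12 → 1 ('e')
  [8] 12/8 → 0 ('')
  [9] 8/0 → 1 ('f')
  [10] 0/11 → 1 ('f')
  [11] 11/7 → 1 ('f')
  [12] 7/10 → 2 ('ff')
  [13] 10/6 → 2 ('ff')
  [14] 6/3 → 0 ('')

n(n+1)/2 = 15·16/2 = 120
Σ LCP = 0 + 0 + 1 + 1 + 0 + 1 + 0 + 1 + 0 + 1 + 1 + 1 + 2 + 2 + 0 = 11
distinct = 120 − 11 = 109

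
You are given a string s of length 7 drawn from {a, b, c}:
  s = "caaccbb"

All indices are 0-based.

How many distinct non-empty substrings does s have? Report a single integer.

24

sorted suffixes:
  #0 SA[0]=1  'aaccbb'
  #1 SA[1]=2  'accbb'
  #2 SA[2]=6  'b'
  #3 SA[3]=5  'bb'
  #4 SA[4]=0  'caaccbb'
  #5 SA[5]=4  'cbb'
  #6 SA[6]=3  'ccbb'

SA = [1, 2, 6, 5, 0, 4, 3]
i: (SA[i-1],SA[i]) lcp shared
  1: (1,2) 1 'a'
  2: (2,6) 0 ''
  3: (6,5) 1 'b'
  4: (5,0) 0 ''
  5: (0,4) 1 'c'
  6: (4,3) 1 'c'

n(n+1)/2 = 7·8/2 = 28
Σ LCP = 0 + 1 + 0 + 1 + 0 + 1 + 1 = 4
distinct = 28 − 4 = 24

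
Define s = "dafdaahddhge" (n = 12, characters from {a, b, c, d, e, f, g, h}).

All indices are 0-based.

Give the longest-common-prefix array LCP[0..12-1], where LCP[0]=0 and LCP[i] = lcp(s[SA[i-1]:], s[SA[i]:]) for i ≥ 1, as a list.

[0, 1, 1, 0, 2, 1, 1, 0, 0, 0, 0, 1]

rank→(start, suffix):
  0 → (4, 'aahddhge')
  1 → (1, 'afdaahddhge')
  2 → (5, 'ahddhge')
  3 → (3, 'daahddhge')
  4 → (0, 'dafdaahddhge')
  5 → (7, 'ddhge')
  6 → (8, 'dhge')
  7 → (11, 'e')
  8 → (2, 'fdaahddhge')
  9 → (10, 'ge')
  10 → (6, 'hddhge')
  11 → (9, 'hge')

SA = [4, 1, 5, 3, 0, 7, 8, 11, 2, 10, 6, 9]
rank  pair      lcp
   1  s[4:],s[1:]  1  'a'
   2  s[1:],s[5:]  1  'a'
   3  s[5:],s[3:]  0  ''
   4  s[3:],s[0:]  2  'da'
   5  s[0:],s[7:]  1  'd'
   6  s[7:],s[8:]  1  'd'
   7  s[8:],s[11:]  0  ''
   8  s[11:],s[2:]  0  ''
   9  s[2:],s[10:]  0  ''
  10  s[10:],s[6:]  0  ''
  11  s[6:],s[9:]  1  'h'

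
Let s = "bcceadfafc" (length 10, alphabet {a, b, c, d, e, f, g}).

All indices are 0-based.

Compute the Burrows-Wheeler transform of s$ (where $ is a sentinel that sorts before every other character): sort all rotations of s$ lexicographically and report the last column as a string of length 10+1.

rank  rotation     last
    0  $bcceadfafc  c
    1  adfafc$bcce  e
    2  afc$bcceadf  f
    3  bcceadfafc$  $
    4  c$bcceadfaf  f
    5  cceadfafc$b  b
    6  ceadfafc$bc  c
    7  dfafc$bccea  a
    8  eadfafc$bcc  c
    9  fafc$bccead  d
   10  fc$bcceadfa  a

cef$fbcacda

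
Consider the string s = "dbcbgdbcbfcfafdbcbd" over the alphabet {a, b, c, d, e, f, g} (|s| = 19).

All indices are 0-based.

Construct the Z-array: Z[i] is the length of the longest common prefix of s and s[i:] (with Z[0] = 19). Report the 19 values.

Z[0]=19
i=1: fresh scan; Z[1]=0
i=2: fresh scan; Z[2]=0
i=3: fresh scan; Z[3]=0
i=4: fresh scan; Z[4]=0
i=5: fresh scan; Z[5]=4 grow→box=[5,9)
i=6: min(r-i=3, Z[1]=0)=0; Z[6]=0
i=7: min(r-i=2, Z[2]=0)=0; Z[7]=0
i=8: min(r-i=1, Z[3]=0)=0; Z[8]=0
i=9: fresh scan; Z[9]=0
i=10: fresh scan; Z[10]=0
i=11: fresh scan; Z[11]=0
i=12: fresh scan; Z[12]=0
i=13: fresh scan; Z[13]=0
i=14: fresh scan; Z[14]=4 grow→box=[14,18)
i=15: min(r-i=3, Z[1]=0)=0; Z[15]=0
i=16: min(r-i=2, Z[2]=0)=0; Z[16]=0
i=17: min(r-i=1, Z[3]=0)=0; Z[17]=0
i=18: fresh scan; Z[18]=1 grow→box=[18,19)

[19, 0, 0, 0, 0, 4, 0, 0, 0, 0, 0, 0, 0, 0, 4, 0, 0, 0, 1]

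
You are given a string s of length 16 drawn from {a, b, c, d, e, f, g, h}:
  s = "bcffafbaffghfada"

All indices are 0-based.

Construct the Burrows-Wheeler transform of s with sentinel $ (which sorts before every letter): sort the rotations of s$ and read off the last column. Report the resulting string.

adffbf$bahfacaffg

rank  rotation           last
    0  $bcffafbaffghfada  a
    1  a$bcffafbaffghfad  d
    2  ada$bcffafbaffghf  f
    3  afbaffghfada$bcff  f
    4  affghfada$bcffafb  b
    5  baffghfada$bcffaf  f
    6  bcffafbaffghfada$  $
    7  cffafbaffghfada$b  b
    8  da$bcffafbaffghfa  a
    9  fada$bcffafbaffgh  h
   10  fafbaffghfada$bcf  f
   11  fbaffghfada$bcffa  a
   12  ffafbaffghfada$bc  c
   13  ffghfada$bcffafba  a
   14  fghfada$bcffafbaf  f
   15  ghfada$bcffafbaff  f
   16  hfada$bcffafbaffg  g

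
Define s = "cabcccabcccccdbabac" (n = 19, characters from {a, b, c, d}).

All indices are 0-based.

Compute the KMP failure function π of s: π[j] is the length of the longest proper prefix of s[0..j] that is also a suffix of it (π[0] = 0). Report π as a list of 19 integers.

π[0] = 0
j=1 s[j]='a': π[1]=0 (border '')
j=2 s[j]='b': π[2]=0 (border '')
j=3 s[j]='c': π[3]=1 (border 'c')
j=4 s[j]='c': k: 1→0; π[4]=1 (border 'c')
j=5 s[j]='c': k: 1→0; π[5]=1 (border 'c')
j=6 s[j]='a': π[6]=2 (border 'ca')
j=7 s[j]='b': π[7]=3 (border 'cab')
j=8 s[j]='c': π[8]=4 (border 'cabc')
j=9 s[j]='c': π[9]=5 (border 'cabcc')
j=10 s[j]='c': π[10]=6 (border 'cabccc')
j=11 s[j]='c': k: 6→1→0; π[11]=1 (border 'c')
j=12 s[j]='c': k: 1→0; π[12]=1 (border 'c')
j=13 s[j]='d': k: 1→0; π[13]=0 (border '')
j=14 s[j]='b': π[14]=0 (border '')
j=15 s[j]='a': π[15]=0 (border '')
j=16 s[j]='b': π[16]=0 (border '')
j=17 s[j]='a': π[17]=0 (border '')
j=18 s[j]='c': π[18]=1 (border 'c')

[0, 0, 0, 1, 1, 1, 2, 3, 4, 5, 6, 1, 1, 0, 0, 0, 0, 0, 1]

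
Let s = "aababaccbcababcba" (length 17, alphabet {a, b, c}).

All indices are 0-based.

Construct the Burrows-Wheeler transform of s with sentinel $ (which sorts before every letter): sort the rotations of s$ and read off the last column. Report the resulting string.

rank  rotation            last
    0  $aababaccbcababcba  a
    1  a$aababaccbcababcb  b
    2  aababaccbcababcba$  $
    3  ababaccbcababcba$a  a
    4  ababcba$aababaccbc  c
    5  abaccbcababcba$aab  b
    6  abcba$aababaccbcab  b
    7  accbcababcba$aabab  b
    8  ba$aababaccbcababc  c
    9  babaccbcababcba$aa  a
   10  babcba$aababaccbca  a
   11  baccbcababcba$aaba  a
   12  bcababcba$aababacc  c
   13  bcba$aababaccbcaba  a
   14  cababcba$aababaccb  b
   15  cba$aababaccbcabab  b
   16  cbcababcba$aababac  c
   17  ccbcababcba$aababa  a

ab$acbbbcaaacabbca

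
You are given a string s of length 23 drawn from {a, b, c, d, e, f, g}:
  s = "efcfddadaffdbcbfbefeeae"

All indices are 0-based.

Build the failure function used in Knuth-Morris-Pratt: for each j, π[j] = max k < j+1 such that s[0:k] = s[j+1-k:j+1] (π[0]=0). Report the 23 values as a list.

[0, 0, 0, 0, 0, 0, 0, 0, 0, 0, 0, 0, 0, 0, 0, 0, 0, 1, 2, 1, 1, 0, 1]

π[0] = 0
j=1 s[j]='f': π[1]=0 (border '')
j=2 s[j]='c': π[2]=0 (border '')
j=3 s[j]='f': π[3]=0 (border '')
j=4 s[j]='d': π[4]=0 (border '')
j=5 s[j]='d': π[5]=0 (border '')
j=6 s[j]='a': π[6]=0 (border '')
j=7 s[j]='d': π[7]=0 (border '')
j=8 s[j]='a': π[8]=0 (border '')
j=9 s[j]='f': π[9]=0 (border '')
j=10 s[j]='f': π[10]=0 (border '')
j=11 s[j]='d': π[11]=0 (border '')
j=12 s[j]='b': π[12]=0 (border '')
j=13 s[j]='c': π[13]=0 (border '')
j=14 s[j]='b': π[14]=0 (border '')
j=15 s[j]='f': π[15]=0 (border '')
j=16 s[j]='b': π[16]=0 (border '')
j=17 s[j]='e': π[17]=1 (border 'e')
j=18 s[j]='f': π[18]=2 (border 'ef')
j=19 s[j]='e': k: 2→0; π[19]=1 (border 'e')
j=20 s[j]='e': k: 1→0; π[20]=1 (border 'e')
j=21 s[j]='a': k: 1→0; π[21]=0 (border '')
j=22 s[j]='e': π[22]=1 (border 'e')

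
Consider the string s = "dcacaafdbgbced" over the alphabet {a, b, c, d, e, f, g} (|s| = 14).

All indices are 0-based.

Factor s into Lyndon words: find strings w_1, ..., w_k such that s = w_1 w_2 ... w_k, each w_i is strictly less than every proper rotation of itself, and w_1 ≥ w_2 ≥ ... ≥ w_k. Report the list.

emit factor 1: 'd' (i=0, period=1)
emit factor 2: 'c' (i=1, period=1)
emit factor 3: 'ac' (i=2, period=2)
emit factor 4: 'aafdbgbced' (i=4, period=10)

["d", "c", "ac", "aafdbgbced"]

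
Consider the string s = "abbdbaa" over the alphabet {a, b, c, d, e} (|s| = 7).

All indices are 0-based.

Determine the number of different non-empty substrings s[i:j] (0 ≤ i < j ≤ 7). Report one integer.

rank | idx | suffix
   0 |   6 | a
   1 |   5 | aa
   2 |   0 | abbdbaa
   3 |   4 | baa
   4 |   1 | bbdbaa
   5 |   2 | bdbaa
   6 |   3 | dbaa

SA = [6, 5, 0, 4, 1, 2, 3]
[i] adj suffixes → lcp
  [1] 6/5 → 1 ('a')
  [2] 5/0 → 1 ('a')
  [3] 0/4 → 0 ('')
  [4] 4/1 → 1 ('b')
  [5] 1/2 → 1 ('b')
  [6] 2/3 → 0 ('')

n(n+1)/2 = 7·8/2 = 28
Σ LCP = 0 + 1 + 1 + 0 + 1 + 1 + 0 = 4
distinct = 28 − 4 = 24

24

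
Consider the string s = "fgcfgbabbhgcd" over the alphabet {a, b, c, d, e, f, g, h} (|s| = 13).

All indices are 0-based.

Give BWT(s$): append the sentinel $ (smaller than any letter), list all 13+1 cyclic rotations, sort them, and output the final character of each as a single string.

dbgabggcc$fhfb

rank  rotation        last
    0  $fgcfgbabbhgcd  d
    1  abbhgcd$fgcfgb  b
    2  babbhgcd$fgcfg  g
    3  bbhgcd$fgcfgba  a
    4  bhgcd$fgcfgbab  b
    5  cd$fgcfgbabbhg  g
    6  cfgbabbhgcd$fg  g
    7  d$fgcfgbabbhgc  c
    8  fgbabbhgcd$fgc  c
    9  fgcfgbabbhgcd$  $
   10  gbabbhgcd$fgcf  f
   11  gcd$fgcfgbabbh  h
   12  gcfgbabbhgcd$f  f
   13  hgcd$fgcfgbabb  b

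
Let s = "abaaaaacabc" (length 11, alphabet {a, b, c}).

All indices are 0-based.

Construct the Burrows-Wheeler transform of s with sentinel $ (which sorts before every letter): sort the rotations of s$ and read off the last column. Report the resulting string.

cbaaa$caaaba

rank  rotation      last
    0  $abaaaaacabc  c
    1  aaaaacabc$ab  b
    2  aaaacabc$aba  a
    3  aaacabc$abaa  a
    4  aacabc$abaaa  a
    5  abaaaaacabc$  $
    6  abc$abaaaaac  c
    7  acabc$abaaaa  a
    8  baaaaacabc$a  a
    9  bc$abaaaaaca  a
   10  c$abaaaaacab  b
   11  cabc$abaaaaa  a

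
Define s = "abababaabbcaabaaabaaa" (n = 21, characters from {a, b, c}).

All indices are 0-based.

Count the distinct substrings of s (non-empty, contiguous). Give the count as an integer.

179

sorted suffixes:
  #0 SA[0]=20  'a'
  #1 SA[1]=19  'aa'
  #2 SA[2]=18  'aaa'
  #3 SA[3]=14  'aaabaaa'
  #4 SA[4]=15  'aabaaa'
  #5 SA[5]=11  'aabaaabaaa'
  #6 SA[6]=6  'aabbcaabaaabaaa'
  #7 SA[7]=16  'abaaa'
  #8 SA[8]=12  'abaaabaaa'
  #9 SA[9]=4  'abaabbcaabaaabaaa'
  #10 SA[10]=2  'ababaabbcaabaaabaaa'
  #11 SA[11]=0  'abababaabbcaabaaabaaa'
  #12 SA[12]=7  'abbcaabaaabaaa'
  #13 SA[13]=17  'baaa'
  #14 SA[14]=13  'baaabaaa'
  #15 SA[15]=5  'baabbcaabaaabaaa'
  #16 SA[16]=3  'babaabbcaabaaabaaa'
  #17 SA[17]=1  'bababaabbcaabaaabaaa'
  #18 SA[18]=8  'bbcaabaaabaaa'
  #19 SA[19]=9  'bcaabaaabaaa'
  #20 SA[20]=10  'caabaaabaaa'

SA = [20, 19, 18, 14, 15, 11, 6, 16, 12, 4, 2, 0, 7, 17, 13, 5, 3, 1, 8, 9, 10]
i: (SA[i-1],SA[i]) lcp shared
  1: (20,19) 1 'a'
  2: (19,18) 2 'aa'
  3: (18,14) 3 'aaa'
  4: (14,15) 2 'aa'
  5: (15,11) 6 'aabaaa'
  6: (11,6) 3 'aab'
  7: (6,16) 1 'a'
  8: (16,12) 5 'abaaa'
  9: (12,4) 4 'abaa'
  10: (4,2) 3 'aba'
  11: (2,0) 5 'ababa'
  12: (0,7) 2 'ab'
  13: (7,17) 0 ''
  14: (17,13) 4 'baaa'
  15: (13,5) 3 'baa'
  16: (5,3) 2 'ba'
  17: (3,1) 4 'baba'
  18: (1,8) 1 'b'
  19: (8,9) 1 'b'
  20: (9,10) 0 ''

n(n+1)/2 = 21·22/2 = 231
Σ LCP = 0 + 1 + 2 + 3 + 2 + 6 + 3 + 1 + 5 + 4 + 3 + 5 + 2 + 0 + 4 + 3 + 2 + 4 + 1 + 1 + 0 = 52
distinct = 231 − 52 = 179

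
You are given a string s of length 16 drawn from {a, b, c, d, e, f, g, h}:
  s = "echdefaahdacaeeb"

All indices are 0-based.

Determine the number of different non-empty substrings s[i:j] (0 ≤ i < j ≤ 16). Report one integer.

126

sorted suffixes:
  #0 SA[0]=6  'aahdacaeeb'
  #1 SA[1]=10  'acaeeb'
  #2 SA[2]=12  'aeeb'
  #3 SA[3]=7  'ahdacaeeb'
  #4 SA[4]=15  'b'
  #5 SA[5]=11  'caeeb'
  #6 SA[6]=1  'chdefaahdacaeeb'
  #7 SA[7]=9  'dacaeeb'
  #8 SA[8]=3  'defaahdacaeeb'
  #9 SA[9]=14  'eb'
  #10 SA[10]=0  'echdefaahdacaeeb'
  #11 SA[11]=13  'eeb'
  #12 SA[12]=4  'efaahdacaeeb'
  #13 SA[13]=5  'faahdacaeeb'
  #14 SA[14]=8  'hdacaeeb'
  #15 SA[15]=2  'hdefaahdacaeeb'

SA = [6, 10, 12, 7, 15, 11, 1, 9, 3, 14, 0, 13, 4, 5, 8, 2]
rank  pair      lcp
   1  s[6:],s[10:]  1  'a'
   2  s[10:],s[12:]  1  'a'
   3  s[12:],s[7:]  1  'a'
   4  s[7:],s[15:]  0  ''
   5  s[15:],s[11:]  0  ''
   6  s[11:],s[1:]  1  'c'
   7  s[1:],s[9:]  0  ''
   8  s[9:],s[3:]  1  'd'
   9  s[3:],s[14:]  0  ''
  10  s[14:],s[0:]  1  'e'
  11  s[0:],s[13:]  1  'e'
  12  s[13:],s[4:]  1  'e'
  13  s[4:],s[5:]  0  ''
  14  s[5:],s[8:]  0  ''
  15  s[8:],s[2:]  2  'hd'

n(n+1)/2 = 16·17/2 = 136
Σ LCP = 0 + 1 + 1 + 1 + 0 + 0 + 1 + 0 + 1 + 0 + 1 + 1 + 1 + 0 + 0 + 2 = 10
distinct = 136 − 10 = 126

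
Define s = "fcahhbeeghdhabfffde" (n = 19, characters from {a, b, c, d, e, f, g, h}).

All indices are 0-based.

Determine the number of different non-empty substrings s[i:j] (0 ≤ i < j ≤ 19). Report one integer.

178

sorted suffixes:
  #0 SA[0]=12  'abfffde'
  #1 SA[1]=2  'ahhbeeghdhabfffde'
  #2 SA[2]=5  'beeghdhabfffde'
  #3 SA[3]=13  'bfffde'
  #4 SA[4]=1  'cahhbeeghdhabfffde'
  #5 SA[5]=17  'de'
  #6 SA[6]=10  'dhabfffde'
  #7 SA[7]=18  'e'
  #8 SA[8]=6  'eeghdhabfffde'
  #9 SA[9]=7  'eghdhabfffde'
  #10 SA[10]=0  'fcahhbeeghdhabfffde'
  #11 SA[11]=16  'fde'
  #12 SA[12]=15  'ffde'
  #13 SA[13]=14  'fffde'
  #14 SA[14]=8  'ghdhabfffde'
  #15 SA[15]=11  'habfffde'
  #16 SA[16]=4  'hbeeghdhabfffde'
  #17 SA[17]=9  'hdhabfffde'
  #18 SA[18]=3  'hhbeeghdhabfffde'

SA = [12, 2, 5, 13, 1, 17, 10, 18, 6, 7, 0, 16, 15, 14, 8, 11, 4, 9, 3]
[i] adj suffixes → lcp
  [1] 12/2 → 1 ('a')
  [2] 2/5 → 0 ('')
  [3] 5/13 → 1 ('b')
  [4] 13/1 → 0 ('')
  [5] 1/17 → 0 ('')
  [6] 17/10 → 1 ('d')
  [7] 10/18 → 0 ('')
  [8] 18/6 → 1 ('e')
  [9] 6/7 → 1 ('e')
  [10] 7/0 → 0 ('')
  [11] 0/16 → 1 ('f')
  [12] 16/15 → 1 ('f')
  [13] 15/14 → 2 ('ff')
  [14] 14/8 → 0 ('')
  [15] 8/11 → 0 ('')
  [16] 11/4 → 1 ('h')
  [17] 4/9 → 1 ('h')
  [18] 9/3 → 1 ('h')

n(n+1)/2 = 19·20/2 = 190
Σ LCP = 0 + 1 + 0 + 1 + 0 + 0 + 1 + 0 + 1 + 1 + 0 + 1 + 1 + 2 + 0 + 0 + 1 + 1 + 1 = 12
distinct = 190 − 12 = 178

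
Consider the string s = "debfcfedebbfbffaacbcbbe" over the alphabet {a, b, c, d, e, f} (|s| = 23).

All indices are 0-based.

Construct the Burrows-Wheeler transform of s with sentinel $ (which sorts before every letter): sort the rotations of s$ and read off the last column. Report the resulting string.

efacecbbefbafe$bddffbbcb

rank  rotation                  last
    0  $debfcfedebbfbffaacbcbbe  e
    1  aacbcbbe$debfcfedebbfbff  f
    2  acbcbbe$debfcfedebbfbffa  a
    3  bbe$debfcfedebbfbffaacbc  c
    4  bbfbffaacbcbbe$debfcfede  e
    5  bcbbe$debfcfedebbfbffaac  c
    6  be$debfcfedebbfbffaacbcb  b
    7  bfbffaacbcbbe$debfcfedeb  b
    8  bfcfedebbfbffaacbcbbe$de  e
    9  bffaacbcbbe$debfcfedebbf  f
   10  cbbe$debfcfedebbfbffaacb  b
   11  cbcbbe$debfcfedebbfbffaa  a
   12  cfedebbfbffaacbcbbe$debf  f
   13  debbfbffaacbcbbe$debfcfe  e
   14  debfcfedebbfbffaacbcbbe$  $
   15  e$debfcfedebbfbffaacbcbb  b
   16  ebbfbffaacbcbbe$debfcfed  d
   17  ebfcfedebbfbffaacbcbbe$d  d
   18  edebbfbffaacbcbbe$debfcf  f
   19  faacbcbbe$debfcfedebbfbf  f
   20  fbffaacbcbbe$debfcfedebb  b
   21  fcfedebbfbffaacbcbbe$deb  b
   22  fedebbfbffaacbcbbe$debfc  c
   23  ffaacbcbbe$debfcfedebbfb  b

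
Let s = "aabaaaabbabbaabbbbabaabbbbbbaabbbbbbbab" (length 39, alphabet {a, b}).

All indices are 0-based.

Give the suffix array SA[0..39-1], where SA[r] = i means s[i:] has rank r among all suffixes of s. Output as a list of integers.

rank→(start, suffix):
  0 → (3, 'aaaabbabbaabbbbabaabbbbbbaabbbbbbbab')
  1 → (4, 'aaabbabbaabbbbabaabbbbbbaabbbbbbbab')
  2 → (0, 'aabaaaabbabbaabbbbabaabbbbbbaabbbbbbbab')
  3 → (5, 'aabbabbaabbbbabaabbbbbbaabbbbbbbab')
  4 → (12, 'aabbbbabaabbbbbbaabbbbbbbab')
  5 → (20, 'aabbbbbbaabbbbbbbab')
  6 → (28, 'aabbbbbbbab')
  7 → (37, 'ab')
  8 → (1, 'abaaaabbabbaabbbbabaabbbbbbaabbbbbbbab')
  9 → (18, 'abaabbbbbbaabbbbbbbab')
  10 → (9, 'abbaabbbbabaabbbbbbaabbbbbbbab')
  11 → (6, 'abbabbaabbbbabaabbbbbbaabbbbbbbab')
  12 → (13, 'abbbbabaabbbbbbaabbbbbbbab')
  13 → (21, 'abbbbbbaabbbbbbbab')
  14 → (29, 'abbbbbbbab')
  15 → (38, 'b')
  16 → (2, 'baaaabbabbaabbbbabaabbbbbbaabbbbbbbab')
  17 → (11, 'baabbbbabaabbbbbbaabbbbbbbab')
  18 → (19, 'baabbbbbbaabbbbbbbab')
  19 → (27, 'baabbbbbbbab')
  20 → (36, 'bab')
  21 → (17, 'babaabbbbbbaabbbbbbbab')
  22 → (8, 'babbaabbbbabaabbbbbbaabbbbbbbab')
  23 → (10, 'bbaabbbbabaabbbbbbaabbbbbbbab')
  24 → (26, 'bbaabbbbbbbab')
  25 → (35, 'bbab')
  26 → (16, 'bbabaabbbbbbaabbbbbbbab')
  27 → (7, 'bbabbaabbbbabaabbbbbbaabbbbbbbab')
  28 → (25, 'bbbaabbbbbbbab')
  29 → (34, 'bbbab')
  30 → (15, 'bbbabaabbbbbbaabbbbbbbab')
  31 → (24, 'bbbbaabbbbbbbab')
  32 → (33, 'bbbbab')
  33 → (14, 'bbbbabaabbbbbbaabbbbbbbab')
  34 → (23, 'bbbbbaabbbbbbbab')
  35 → (32, 'bbbbbab')
  36 → (22, 'bbbbbbaabbbbbbbab')
  37 → (31, 'bbbbbbab')
  38 → (30, 'bbbbbbbab')

[3, 4, 0, 5, 12, 20, 28, 37, 1, 18, 9, 6, 13, 21, 29, 38, 2, 11, 19, 27, 36, 17, 8, 10, 26, 35, 16, 7, 25, 34, 15, 24, 33, 14, 23, 32, 22, 31, 30]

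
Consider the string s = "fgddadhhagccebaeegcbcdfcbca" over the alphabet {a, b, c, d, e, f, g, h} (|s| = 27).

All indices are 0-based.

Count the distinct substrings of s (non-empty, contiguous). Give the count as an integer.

355

sorted suffixes:
  #0 SA[0]=26  'a'
  #1 SA[1]=4  'adhhagccebaeegcbcdfcbca'
  #2 SA[2]=14  'aeegcbcdfcbca'
  #3 SA[3]=8  'agccebaeegcbcdfcbca'
  #4 SA[4]=13  'baeegcbcdfcbca'
  #5 SA[5]=24  'bca'
  #6 SA[6]=19  'bcdfcbca'
  #7 SA[7]=25  'ca'
  #8 SA[8]=23  'cbca'
  #9 SA[9]=18  'cbcdfcbca'
  #10 SA[10]=10  'ccebaeegcbcdfcbca'
  #11 SA[11]=20  'cdfcbca'
  #12 SA[12]=11  'cebaeegcbcdfcbca'
  #13 SA[13]=3  'dadhhagccebaeegcbcdfcbca'
  #14 SA[14]=2  'ddadhhagccebaeegcbcdfcbca'
  #15 SA[15]=21  'dfcbca'
  #16 SA[16]=5  'dhhagccebaeegcbcdfcbca'
  #17 SA[17]=12  'ebaeegcbcdfcbca'
  #18 SA[18]=15  'eegcbcdfcbca'
  #19 SA[19]=16  'egcbcdfcbca'
  #20 SA[20]=22  'fcbca'
  #21 SA[21]=0  'fgddadhhagccebaeegcbcdfcbca'
  #22 SA[22]=17  'gcbcdfcbca'
  #23 SA[23]=9  'gccebaeegcbcdfcbca'
  #24 SA[24]=1  'gddadhhagccebaeegcbcdfcbca'
  #25 SA[25]=7  'hagccebaeegcbcdfcbca'
  #26 SA[26]=6  'hhagccebaeegcbcdfcbca'

SA = [26, 4, 14, 8, 13, 24, 19, 25, 23, 18, 10, 20, 11, 3, 2, 21, 5, 12, 15, 16, 22, 0, 17, 9, 1, 7, 6]
rank  pair      lcp
   1  s[26:],s[4:]  1  'a'
   2  s[4:],s[14:]  1  'a'
   3  s[14:],s[8:]  1  'a'
   4  s[8:],s[13:]  0  ''
   5  s[13:],s[24:]  1  'b'
   6  s[24:],s[19:]  2  'bc'
   7  s[19:],s[25:]  0  ''
   8  s[25:],s[23:]  1  'c'
   9  s[23:],s[18:]  3  'cbc'
  10  s[18:],s[10:]  1  'c'
  11  s[10:],s[20:]  1  'c'
  12  s[20:],s[11:]  1  'c'
  13  s[11:],s[3:]  0  ''
  14  s[3:],s[2:]  1  'd'
  15  s[2:],s[21:]  1  'd'
  16  s[21:],s[5:]  1  'd'
  17  s[5:],s[12:]  0  ''
  18  s[12:],s[15:]  1  'e'
  19  s[15:],s[16:]  1  'e'
  20  s[16:],s[22:]  0  ''
  21  s[22:],s[0:]  1  'f'
  22  s[0:],s[17:]  0  ''
  23  s[17:],s[9:]  2  'gc'
  24  s[9:],s[1:]  1  'g'
  25  s[1:],s[7:]  0  ''
  26  s[7:],s[6:]  1  'h'

n(n+1)/2 = 27·28/2 = 378
Σ LCP = 0 + 1 + 1 + 1 + 0 + 1 + 2 + 0 + 1 + 3 + 1 + 1 + 1 + 0 + 1 + 1 + 1 + 0 + 1 + 1 + 0 + 1 + 0 + 2 + 1 + 0 + 1 = 23
distinct = 378 − 23 = 355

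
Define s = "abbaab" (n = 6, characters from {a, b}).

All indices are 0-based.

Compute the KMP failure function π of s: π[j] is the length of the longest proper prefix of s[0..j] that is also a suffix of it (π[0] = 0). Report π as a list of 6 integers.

π[0] = 0
j=1 s[j]='b': π[1]=0 (border '')
j=2 s[j]='b': π[2]=0 (border '')
j=3 s[j]='a': π[3]=1 (border 'a')
j=4 s[j]='a': k: 1→0; π[4]=1 (border 'a')
j=5 s[j]='b': π[5]=2 (border 'ab')

[0, 0, 0, 1, 1, 2]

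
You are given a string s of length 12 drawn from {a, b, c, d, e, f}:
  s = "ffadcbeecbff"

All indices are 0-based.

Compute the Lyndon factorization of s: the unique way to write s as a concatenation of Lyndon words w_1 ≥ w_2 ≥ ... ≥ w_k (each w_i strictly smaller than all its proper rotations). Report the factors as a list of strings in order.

emit factor 1: 'f' (i=0, period=1)
emit factor 2: 'f' (i=1, period=1)
emit factor 3: 'adcbeecbff' (i=2, period=10)

["f", "f", "adcbeecbff"]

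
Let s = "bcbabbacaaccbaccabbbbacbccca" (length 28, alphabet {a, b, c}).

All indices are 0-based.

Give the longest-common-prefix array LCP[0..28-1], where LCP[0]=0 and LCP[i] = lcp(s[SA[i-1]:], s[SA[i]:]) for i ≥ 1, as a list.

rank→(start, suffix):
  0 → (27, 'a')
  1 → (8, 'aaccbaccabbbbacbccca')
  2 → (3, 'abbacaaccbaccabbbbacbccca')
  3 → (16, 'abbbbacbccca')
  4 → (6, 'acaaccbaccabbbbacbccca')
  5 → (21, 'acbccca')
  6 → (13, 'accabbbbacbccca')
  7 → (9, 'accbaccabbbbacbccca')
  8 → (2, 'babbacaaccbaccabbbbacbccca')
  9 → (5, 'bacaaccbaccabbbbacbccca')
  10 → (20, 'bacbccca')
  11 → (12, 'baccabbbbacbccca')
  12 → (4, 'bbacaaccbaccabbbbacbccca')
  13 → (19, 'bbacbccca')
  14 → (18, 'bbbacbccca')
  15 → (17, 'bbbbacbccca')
  16 → (0, 'bcbabbacaaccbaccabbbbacbccca')
  17 → (23, 'bccca')
  18 → (26, 'ca')
  19 → (7, 'caaccbaccabbbbacbccca')
  20 → (15, 'cabbbbacbccca')
  21 → (1, 'cbabbacaaccbaccabbbbacbccca')
  22 → (11, 'cbaccabbbbacbccca')
  23 → (22, 'cbccca')
  24 → (25, 'cca')
  25 → (14, 'ccabbbbacbccca')
  26 → (10, 'ccbaccabbbbacbccca')
  27 → (24, 'ccca')

SA = [27, 8, 3, 16, 6, 21, 13, 9, 2, 5, 20, 12, 4, 19, 18, 17, 0, 23, 26, 7, 15, 1, 11, 22, 25, 14, 10, 24]
i: (SA[i-1],SA[i]) lcp shared
  1: (27,8) 1 'a'
  2: (8,3) 1 'a'
  3: (3,16) 3 'abb'
  4: (16,6) 1 'a'
  5: (6,21) 2 'ac'
  6: (21,13) 2 'ac'
  7: (13,9) 3 'acc'
  8: (9,2) 0 ''
  9: (2,5) 2 'ba'
  10: (5,20) 3 'bac'
  11: (20,12) 3 'bac'
  12: (12,4) 1 'b'
  13: (4,19) 4 'bbac'
  14: (19,18) 2 'bb'
  15: (18,17) 3 'bbb'
  16: (17,0) 1 'b'
  17: (0,23) 2 'bc'
  18: (23,26) 0 ''
  19: (26,7) 2 'ca'
  20: (7,15) 2 'ca'
  21: (15,1) 1 'c'
  22: (1,11) 3 'cba'
  23: (11,22) 2 'cb'
  24: (22,25) 1 'c'
  25: (25,14) 3 'cca'
  26: (14,10) 2 'cc'
  27: (10,24) 2 'cc'

[0, 1, 1, 3, 1, 2, 2, 3, 0, 2, 3, 3, 1, 4, 2, 3, 1, 2, 0, 2, 2, 1, 3, 2, 1, 3, 2, 2]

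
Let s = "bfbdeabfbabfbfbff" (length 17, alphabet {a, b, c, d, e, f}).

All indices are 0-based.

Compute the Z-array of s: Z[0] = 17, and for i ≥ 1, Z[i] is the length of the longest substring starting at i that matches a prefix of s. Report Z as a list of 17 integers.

Z[0]=17
i=1: i≥r, start 0; Z[1]=0
i=2: i≥r, start 0; Z[2]=1 extend→box=[2,3)
i=3: i≥r, start 0; Z[3]=0
i=4: i≥r, start 0; Z[4]=0
i=5: i≥r, start 0; Z[5]=0
i=6: i≥r, start 0; Z[6]=3 extend→box=[6,9)
i=7: min(r-i=2, Z[1]=0)=0; Z[7]=0
i=8: min(r-i=1, Z[2]=1)=1; Z[8]=1
i=9: i≥r, start 0; Z[9]=0
i=10: i≥r, start 0; Z[10]=3 extend→box=[10,13)
i=11: min(r-i=2, Z[1]=0)=0; Z[11]=0
i=12: min(r-i=1, Z[2]=1)=1; Z[12]=3 extend→box=[12,15)
i=13: min(r-i=2, Z[1]=0)=0; Z[13]=0
i=14: min(r-i=1, Z[2]=1)=1; Z[14]=2 extend→box=[14,16)
i=15: min(r-i=1, Z[1]=0)=0; Z[15]=0
i=16: i≥r, start 0; Z[16]=0

[17, 0, 1, 0, 0, 0, 3, 0, 1, 0, 3, 0, 3, 0, 2, 0, 0]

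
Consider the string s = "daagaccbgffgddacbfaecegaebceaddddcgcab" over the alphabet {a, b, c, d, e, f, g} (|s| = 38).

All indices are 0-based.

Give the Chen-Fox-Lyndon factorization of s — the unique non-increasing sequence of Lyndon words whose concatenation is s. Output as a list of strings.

["d", "aagaccbgffgddacbfaecegaebceaddddcgcab"]

emit factor 1: 'd' (i=0, period=1)
emit factor 2: 'aagaccbgffgddacbfaecegaebceaddddcgcab' (i=1, period=37)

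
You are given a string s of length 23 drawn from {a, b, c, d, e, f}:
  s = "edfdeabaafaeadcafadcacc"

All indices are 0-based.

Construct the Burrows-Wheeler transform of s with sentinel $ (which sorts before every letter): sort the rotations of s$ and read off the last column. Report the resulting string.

cbecfefcaacddaaafeda$aad

rank  rotation                  last
    0  $edfdeabaafaeadcafadcacc  c
    1  aafaeadcafadcacc$edfdeab  b
    2  abaafaeadcafadcacc$edfde  e
    3  acc$edfdeabaafaeadcafadc  c
    4  adcacc$edfdeabaafaeadcaf  f
    5  adcafadcacc$edfdeabaafae  e
    6  aeadcafadcacc$edfdeabaaf  f
    7  afadcacc$edfdeabaafaeadc  c
    8  afaeadcafadcacc$edfdeaba  a
    9  baafaeadcafadcacc$edfdea  a
   10  c$edfdeabaafaeadcafadcac  c
   11  cacc$edfdeabaafaeadcafad  d
   12  cafadcacc$edfdeabaafaead  d
   13  cc$edfdeabaafaeadcafadca  a
   14  dcacc$edfdeabaafaeadcafa  a
   15  dcafadcacc$edfdeabaafaea  a
   16  deabaafaeadcafadcacc$edf  f
   17  dfdeabaafaeadcafadcacc$e  e
   18  eabaafaeadcafadcacc$edfd  d
   19  eadcafadcacc$edfdeabaafa  a
   20  edfdeabaafaeadcafadcacc$  $
   21  fadcacc$edfdeabaafaeadca  a
   22  faeadcafadcacc$edfdeabaa  a
   23  fdeabaafaeadcafadcacc$ed  d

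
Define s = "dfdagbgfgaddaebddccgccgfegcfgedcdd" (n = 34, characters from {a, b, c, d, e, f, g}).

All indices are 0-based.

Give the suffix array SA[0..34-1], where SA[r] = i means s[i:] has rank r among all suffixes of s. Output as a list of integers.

sorted suffixes:
  #0 SA[0]=9  'addaebddccgccgfegcfgedcdd'
  #1 SA[1]=12  'aebddccgccgfegcfgedcdd'
  #2 SA[2]=3  'agbgfgaddaebddccgccgfegcfgedcdd'
  #3 SA[3]=14  'bddccgccgfegcfgedcdd'
  #4 SA[4]=5  'bgfgaddaebddccgccgfegcfgedcdd'
  #5 SA[5]=17  'ccgccgfegcfgedcdd'
  #6 SA[6]=20  'ccgfegcfgedcdd'
  #7 SA[7]=31  'cdd'
  #8 SA[8]=26  'cfgedcdd'
  #9 SA[9]=18  'cgccgfegcfgedcdd'
  #10 SA[10]=21  'cgfegcfgedcdd'
  #11 SA[11]=33  'd'
  #12 SA[12]=11  'daebddccgccgfegcfgedcdd'
  #13 SA[13]=2  'dagbgfgaddaebddccgccgfegcfgedcdd'
  #14 SA[14]=16  'dccgccgfegcfgedcdd'
  #15 SA[15]=30  'dcdd'
  #16 SA[16]=32  'dd'
  #17 SA[17]=10  'ddaebddccgccgfegcfgedcdd'
  #18 SA[18]=15  'ddccgccgfegcfgedcdd'
  #19 SA[19]=0  'dfdagbgfgaddaebddccgccgfegcfgedcdd'
  #20 SA[20]=13  'ebddccgccgfegcfgedcdd'
  #21 SA[21]=29  'edcdd'
  #22 SA[22]=24  'egcfgedcdd'
  #23 SA[23]=1  'fdagbgfgaddaebddccgccgfegcfgedcdd'
  #24 SA[24]=23  'fegcfgedcdd'
  #25 SA[25]=7  'fgaddaebddccgccgfegcfgedcdd'
  #26 SA[26]=27  'fgedcdd'
  #27 SA[27]=8  'gaddaebddccgccgfegcfgedcdd'
  #28 SA[28]=4  'gbgfgaddaebddccgccgfegcfgedcdd'
  #29 SA[29]=19  'gccgfegcfgedcdd'
  #30 SA[30]=25  'gcfgedcdd'
  #31 SA[31]=28  'gedcdd'
  #32 SA[32]=22  'gfegcfgedcdd'
  #33 SA[33]=6  'gfgaddaebddccgccgfegcfgedcdd'

[9, 12, 3, 14, 5, 17, 20, 31, 26, 18, 21, 33, 11, 2, 16, 30, 32, 10, 15, 0, 13, 29, 24, 1, 23, 7, 27, 8, 4, 19, 25, 28, 22, 6]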